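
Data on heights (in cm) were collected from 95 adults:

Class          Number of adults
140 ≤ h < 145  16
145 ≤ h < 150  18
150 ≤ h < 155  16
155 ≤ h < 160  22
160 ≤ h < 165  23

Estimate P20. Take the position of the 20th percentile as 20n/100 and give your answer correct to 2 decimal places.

Cumulative frequencies: 16, 34, 50, 72, 95
n = 95; position = 20n/100 = 19.
This falls in the class 145 ≤ h < 150: L = 145, F = 16, f = 18, h = 5.
20th percentile ≈ 145 + ((19 − 16) / 18) × 5 = 145.8333

145.83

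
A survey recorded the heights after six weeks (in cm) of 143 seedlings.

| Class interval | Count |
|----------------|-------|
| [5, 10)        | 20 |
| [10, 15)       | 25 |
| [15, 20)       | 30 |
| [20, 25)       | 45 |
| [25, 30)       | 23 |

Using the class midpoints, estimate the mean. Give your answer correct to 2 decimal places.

18.41

Midpoints: 7.5, 12.5, 17.5, 22.5, 27.5
Σfm = 20×7.5 + 25×12.5 + 30×17.5 + 45×22.5 + 23×27.5 = 2632.5
n = Σf = 143
Mean = 2632.5 / 143 = 18.4091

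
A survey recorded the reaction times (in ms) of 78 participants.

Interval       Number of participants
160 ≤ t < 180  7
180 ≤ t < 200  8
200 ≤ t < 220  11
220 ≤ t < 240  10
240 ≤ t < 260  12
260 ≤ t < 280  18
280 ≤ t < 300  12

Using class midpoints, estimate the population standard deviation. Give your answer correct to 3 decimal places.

37.987

Midpoints: 170, 190, 210, 230, 250, 270, 290
n = 78, Σfm = 18660, mean = 239.2308
Σfm² = 4576600
Σf(m − x̄)² = Σfm² − (Σfm)²/n = 4576600 − 18660²/78 = 112553.8462
Population variance = 112553.8462 / 78 = 1442.9980
Standard deviation = √1442.9980 = 37.9868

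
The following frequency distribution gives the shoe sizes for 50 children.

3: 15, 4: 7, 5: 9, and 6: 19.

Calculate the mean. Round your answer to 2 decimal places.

Values: 3, 4, 5, 6
Σfx = 15×3 + 7×4 + 9×5 + 19×6 = 232
n = Σf = 50
Mean = 232 / 50 = 4.6400

4.64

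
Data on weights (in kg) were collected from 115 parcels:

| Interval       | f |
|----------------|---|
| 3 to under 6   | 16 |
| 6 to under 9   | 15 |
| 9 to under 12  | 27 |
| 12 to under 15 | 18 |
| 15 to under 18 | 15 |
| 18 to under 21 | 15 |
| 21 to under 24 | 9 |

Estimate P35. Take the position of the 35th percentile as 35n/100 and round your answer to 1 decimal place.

Cumulative frequencies: 16, 31, 58, 76, 91, 106, 115
n = 115; position = 35n/100 = 40.25.
This falls in the class 9 to under 12: L = 9, F = 31, f = 27, h = 3.
35th percentile ≈ 9 + ((40.25 − 31) / 27) × 3 = 10.0278

10.0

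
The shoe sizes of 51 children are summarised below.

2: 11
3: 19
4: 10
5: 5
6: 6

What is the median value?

Cumulative frequencies: 11, 30, 40, 45, 51
n = 51, so the median is the value in position (n+1)/2 = 26.
Position 26 falls at value 3.

3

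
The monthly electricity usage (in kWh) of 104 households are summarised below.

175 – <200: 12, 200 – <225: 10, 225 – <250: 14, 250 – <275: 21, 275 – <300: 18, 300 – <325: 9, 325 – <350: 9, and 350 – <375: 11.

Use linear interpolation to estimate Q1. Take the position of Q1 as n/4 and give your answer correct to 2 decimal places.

Cumulative frequencies: 12, 22, 36, 57, 75, 84, 93, 104
n = 104; position = n/4 = 26.
This falls in the class 225 – <250: L = 225, F = 22, f = 14, h = 25.
Lower quartile ≈ 225 + ((26 − 22) / 14) × 25 = 232.1429

232.14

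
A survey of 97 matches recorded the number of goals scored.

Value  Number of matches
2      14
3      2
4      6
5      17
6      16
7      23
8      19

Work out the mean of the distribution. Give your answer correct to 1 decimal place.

Values: 2, 3, 4, 5, 6, 7, 8
Σfx = 14×2 + 2×3 + 6×4 + 17×5 + 16×6 + 23×7 + 19×8 = 552
n = Σf = 97
Mean = 552 / 97 = 5.6907

5.7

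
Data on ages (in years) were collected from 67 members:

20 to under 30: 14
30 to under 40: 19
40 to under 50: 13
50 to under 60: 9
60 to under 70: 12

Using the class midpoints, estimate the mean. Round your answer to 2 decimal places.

42.91

Midpoints: 25, 35, 45, 55, 65
Σfm = 14×25 + 19×35 + 13×45 + 9×55 + 12×65 = 2875
n = Σf = 67
Mean = 2875 / 67 = 42.9104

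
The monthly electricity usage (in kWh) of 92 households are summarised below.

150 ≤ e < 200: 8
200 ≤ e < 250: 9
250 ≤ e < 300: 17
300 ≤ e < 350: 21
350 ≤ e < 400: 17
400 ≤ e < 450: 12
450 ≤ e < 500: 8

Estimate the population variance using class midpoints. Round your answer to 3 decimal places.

Midpoints: 175, 225, 275, 325, 375, 425, 475
n = 92, Σfm = 30200, mean = 328.2609
Σfm² = 10567500
Σf(m − x̄)² = Σfm² − (Σfm)²/n = 10567500 − 30200²/92 = 654021.7391
Population variance = 654021.7391 / 92 = 7108.9319

7108.932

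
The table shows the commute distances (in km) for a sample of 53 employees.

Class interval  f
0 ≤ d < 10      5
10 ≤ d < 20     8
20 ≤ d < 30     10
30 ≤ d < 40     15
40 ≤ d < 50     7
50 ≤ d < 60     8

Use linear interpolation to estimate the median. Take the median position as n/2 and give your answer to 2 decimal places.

Cumulative frequencies: 5, 13, 23, 38, 45, 53
n = 53; position = n/2 = 26.5.
This falls in the class 30 ≤ d < 40: L = 30, F = 23, f = 15, h = 10.
Median ≈ 30 + ((26.5 − 23) / 15) × 10 = 32.3333

32.33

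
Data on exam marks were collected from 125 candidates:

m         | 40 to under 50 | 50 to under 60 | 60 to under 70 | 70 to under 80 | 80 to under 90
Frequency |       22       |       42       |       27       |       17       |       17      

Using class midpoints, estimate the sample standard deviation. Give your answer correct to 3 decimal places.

12.864

Midpoints: 45, 55, 65, 75, 85
n = 125, Σfm = 7775, mean = 62.2000
Σfm² = 504125
Σf(m − x̄)² = Σfm² − (Σfm)²/n = 504125 − 7775²/125 = 20520.0000
Sample variance = 20520.0000 / 124 = 165.4839
Standard deviation = √165.4839 = 12.8641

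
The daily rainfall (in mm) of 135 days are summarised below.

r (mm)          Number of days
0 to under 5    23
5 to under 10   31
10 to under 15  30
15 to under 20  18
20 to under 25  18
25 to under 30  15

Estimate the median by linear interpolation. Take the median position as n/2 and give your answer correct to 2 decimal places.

12.25

Cumulative frequencies: 23, 54, 84, 102, 120, 135
n = 135; position = n/2 = 67.5.
This falls in the class 10 to under 15: L = 10, F = 54, f = 30, h = 5.
Median ≈ 10 + ((67.5 − 54) / 30) × 5 = 12.2500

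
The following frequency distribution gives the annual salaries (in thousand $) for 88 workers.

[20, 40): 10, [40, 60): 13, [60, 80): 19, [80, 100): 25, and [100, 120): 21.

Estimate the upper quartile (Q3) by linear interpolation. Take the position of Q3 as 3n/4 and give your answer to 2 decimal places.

Cumulative frequencies: 10, 23, 42, 67, 88
n = 88; position = 3n/4 = 66.
This falls in the class [80, 100): L = 80, F = 42, f = 25, h = 20.
Upper quartile ≈ 80 + ((66 − 42) / 25) × 20 = 99.2000

99.20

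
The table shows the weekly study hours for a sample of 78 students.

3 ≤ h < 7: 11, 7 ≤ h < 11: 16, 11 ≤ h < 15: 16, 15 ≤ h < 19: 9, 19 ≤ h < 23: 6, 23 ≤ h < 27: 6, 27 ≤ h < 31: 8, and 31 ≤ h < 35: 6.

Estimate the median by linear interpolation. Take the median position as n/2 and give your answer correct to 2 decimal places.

Cumulative frequencies: 11, 27, 43, 52, 58, 64, 72, 78
n = 78; position = n/2 = 39.
This falls in the class 11 ≤ h < 15: L = 11, F = 27, f = 16, h = 4.
Median ≈ 11 + ((39 − 27) / 16) × 4 = 14.0000

14.00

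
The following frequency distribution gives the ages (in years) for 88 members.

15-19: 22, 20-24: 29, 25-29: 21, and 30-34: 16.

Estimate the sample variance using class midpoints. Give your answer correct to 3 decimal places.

Midpoints: 17, 22, 27, 32
n = 88, Σfm = 2091, mean = 23.7614
Σfm² = 52087
Σf(m − x̄)² = Σfm² − (Σfm)²/n = 52087 − 2091²/88 = 2401.9886
Sample variance = 2401.9886 / 87 = 27.6091

27.609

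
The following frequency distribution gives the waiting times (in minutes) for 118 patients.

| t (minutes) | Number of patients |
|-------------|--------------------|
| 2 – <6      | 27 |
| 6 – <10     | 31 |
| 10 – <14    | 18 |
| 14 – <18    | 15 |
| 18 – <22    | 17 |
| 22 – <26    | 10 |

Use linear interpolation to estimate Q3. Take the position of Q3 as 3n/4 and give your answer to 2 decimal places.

Cumulative frequencies: 27, 58, 76, 91, 108, 118
n = 118; position = 3n/4 = 88.5.
This falls in the class 14 – <18: L = 14, F = 76, f = 15, h = 4.
Upper quartile ≈ 14 + ((88.5 − 76) / 15) × 4 = 17.3333

17.33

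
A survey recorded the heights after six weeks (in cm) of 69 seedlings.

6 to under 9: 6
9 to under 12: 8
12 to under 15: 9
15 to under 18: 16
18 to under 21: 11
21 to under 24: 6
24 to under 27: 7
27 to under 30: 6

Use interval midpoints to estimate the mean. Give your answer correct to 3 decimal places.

Midpoints: 7.5, 10.5, 13.5, 16.5, 19.5, 22.5, 25.5, 28.5
Σfm = 6×7.5 + 8×10.5 + 9×13.5 + 16×16.5 + 11×19.5 + 6×22.5 + 7×25.5 + 6×28.5 = 1213.5
n = Σf = 69
Mean = 1213.5 / 69 = 17.5870

17.587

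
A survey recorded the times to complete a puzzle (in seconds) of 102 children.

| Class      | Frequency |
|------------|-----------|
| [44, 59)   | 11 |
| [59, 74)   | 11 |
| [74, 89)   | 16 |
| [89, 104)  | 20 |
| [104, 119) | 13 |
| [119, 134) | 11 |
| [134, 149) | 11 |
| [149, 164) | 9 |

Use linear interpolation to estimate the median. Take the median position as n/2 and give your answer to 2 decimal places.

98.75

Cumulative frequencies: 11, 22, 38, 58, 71, 82, 93, 102
n = 102; position = n/2 = 51.
This falls in the class [89, 104): L = 89, F = 38, f = 20, h = 15.
Median ≈ 89 + ((51 − 38) / 20) × 15 = 98.7500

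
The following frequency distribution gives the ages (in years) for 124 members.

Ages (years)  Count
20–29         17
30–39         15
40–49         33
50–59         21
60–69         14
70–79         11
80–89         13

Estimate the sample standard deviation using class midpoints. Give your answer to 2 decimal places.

Midpoints: 24.5, 34.5, 44.5, 54.5, 64.5, 74.5, 84.5
n = 124, Σfm = 6368, mean = 51.3548
Σfm² = 367901
Σf(m − x̄)² = Σfm² − (Σfm)²/n = 367901 − 6368²/124 = 40873.3871
Sample variance = 40873.3871 / 123 = 332.3040
Standard deviation = √332.3040 = 18.2292

18.23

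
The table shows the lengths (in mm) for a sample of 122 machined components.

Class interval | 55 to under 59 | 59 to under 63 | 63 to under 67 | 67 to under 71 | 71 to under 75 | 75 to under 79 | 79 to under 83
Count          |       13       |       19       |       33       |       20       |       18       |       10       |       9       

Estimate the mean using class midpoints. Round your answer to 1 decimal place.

67.5

Midpoints: 57, 61, 65, 69, 73, 77, 81
Σfm = 13×57 + 19×61 + 33×65 + 20×69 + 18×73 + 10×77 + 9×81 = 8238
n = Σf = 122
Mean = 8238 / 122 = 67.5246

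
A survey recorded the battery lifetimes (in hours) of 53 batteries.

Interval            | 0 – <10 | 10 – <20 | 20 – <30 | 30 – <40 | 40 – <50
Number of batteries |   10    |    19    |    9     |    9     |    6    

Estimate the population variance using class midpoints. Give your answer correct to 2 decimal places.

162.05

Midpoints: 5, 15, 25, 35, 45
n = 53, Σfm = 1145, mean = 21.6038
Σfm² = 33325
Σf(m − x̄)² = Σfm² − (Σfm)²/n = 33325 − 1145²/53 = 8588.6792
Population variance = 8588.6792 / 53 = 162.0506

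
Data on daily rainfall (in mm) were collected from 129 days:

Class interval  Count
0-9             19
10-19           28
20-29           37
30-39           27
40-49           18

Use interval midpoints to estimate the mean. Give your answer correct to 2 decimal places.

Midpoints: 4.5, 14.5, 24.5, 34.5, 44.5
Σfm = 19×4.5 + 28×14.5 + 37×24.5 + 27×34.5 + 18×44.5 = 3130.5
n = Σf = 129
Mean = 3130.5 / 129 = 24.2674

24.27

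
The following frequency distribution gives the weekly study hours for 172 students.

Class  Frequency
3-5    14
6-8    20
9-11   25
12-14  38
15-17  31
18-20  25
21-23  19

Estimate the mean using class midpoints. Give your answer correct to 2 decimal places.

13.54

Midpoints: 4, 7, 10, 13, 16, 19, 22
Σfm = 14×4 + 20×7 + 25×10 + 38×13 + 31×16 + 25×19 + 19×22 = 2329
n = Σf = 172
Mean = 2329 / 172 = 13.5407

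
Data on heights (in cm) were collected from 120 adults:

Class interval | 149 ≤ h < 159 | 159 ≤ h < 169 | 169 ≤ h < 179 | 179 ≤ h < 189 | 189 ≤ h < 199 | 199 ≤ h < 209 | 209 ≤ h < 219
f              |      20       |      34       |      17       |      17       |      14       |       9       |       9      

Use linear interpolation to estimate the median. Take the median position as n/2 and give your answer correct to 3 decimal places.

Cumulative frequencies: 20, 54, 71, 88, 102, 111, 120
n = 120; position = n/2 = 60.
This falls in the class 169 ≤ h < 179: L = 169, F = 54, f = 17, h = 10.
Median ≈ 169 + ((60 − 54) / 17) × 10 = 172.5294

172.529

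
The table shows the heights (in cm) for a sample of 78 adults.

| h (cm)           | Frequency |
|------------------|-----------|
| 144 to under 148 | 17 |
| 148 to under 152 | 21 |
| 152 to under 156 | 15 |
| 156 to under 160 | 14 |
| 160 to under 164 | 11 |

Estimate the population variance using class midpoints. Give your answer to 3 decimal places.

Midpoints: 146, 150, 154, 158, 162
n = 78, Σfm = 11936, mean = 153.0256
Σfm² = 1828792
Σf(m − x̄)² = Σfm² − (Σfm)²/n = 1828792 − 11936²/78 = 2277.9487
Population variance = 2277.9487 / 78 = 29.2045

29.204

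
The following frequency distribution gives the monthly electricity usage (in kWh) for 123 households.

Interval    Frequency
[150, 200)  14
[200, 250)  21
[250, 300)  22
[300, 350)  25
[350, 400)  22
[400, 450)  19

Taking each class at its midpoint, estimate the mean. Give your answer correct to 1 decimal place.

Midpoints: 175, 225, 275, 325, 375, 425
Σfm = 14×175 + 21×225 + 22×275 + 25×325 + 22×375 + 19×425 = 37675
n = Σf = 123
Mean = 37675 / 123 = 306.3008

306.3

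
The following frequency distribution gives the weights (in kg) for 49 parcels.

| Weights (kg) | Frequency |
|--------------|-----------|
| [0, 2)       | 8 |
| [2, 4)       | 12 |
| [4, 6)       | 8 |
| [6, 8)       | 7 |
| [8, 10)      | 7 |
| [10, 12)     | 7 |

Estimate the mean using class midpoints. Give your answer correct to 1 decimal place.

5.6

Midpoints: 1, 3, 5, 7, 9, 11
Σfm = 8×1 + 12×3 + 8×5 + 7×7 + 7×9 + 7×11 = 273
n = Σf = 49
Mean = 273 / 49 = 5.5714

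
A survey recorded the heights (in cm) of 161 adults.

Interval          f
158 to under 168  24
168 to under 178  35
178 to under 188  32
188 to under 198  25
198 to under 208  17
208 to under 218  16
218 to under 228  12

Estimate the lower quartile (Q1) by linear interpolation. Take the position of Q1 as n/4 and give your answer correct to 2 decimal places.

Cumulative frequencies: 24, 59, 91, 116, 133, 149, 161
n = 161; position = n/4 = 40.25.
This falls in the class 168 to under 178: L = 168, F = 24, f = 35, h = 10.
Lower quartile ≈ 168 + ((40.25 − 24) / 35) × 10 = 172.6429

172.64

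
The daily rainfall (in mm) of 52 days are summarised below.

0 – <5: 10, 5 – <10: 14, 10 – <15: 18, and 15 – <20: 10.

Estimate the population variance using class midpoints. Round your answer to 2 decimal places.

25.44

Midpoints: 2.5, 7.5, 12.5, 17.5
n = 52, Σfm = 530, mean = 10.1923
Σfm² = 6725
Σf(m − x̄)² = Σfm² − (Σfm)²/n = 6725 − 530²/52 = 1323.0769
Population variance = 1323.0769 / 52 = 25.4438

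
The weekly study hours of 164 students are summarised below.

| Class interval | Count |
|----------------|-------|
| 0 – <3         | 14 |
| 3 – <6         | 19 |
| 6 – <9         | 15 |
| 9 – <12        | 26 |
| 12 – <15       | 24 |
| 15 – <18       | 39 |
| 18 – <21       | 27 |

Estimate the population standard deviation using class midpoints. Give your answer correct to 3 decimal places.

5.704

Midpoints: 1.5, 4.5, 7.5, 10.5, 13.5, 16.5, 19.5
n = 164, Σfm = 1986, mean = 12.1098
Σfm² = 29385
Σf(m − x̄)² = Σfm² − (Σfm)²/n = 29385 − 1986²/164 = 5335.0244
Population variance = 5335.0244 / 164 = 32.5306
Standard deviation = √32.5306 = 5.7036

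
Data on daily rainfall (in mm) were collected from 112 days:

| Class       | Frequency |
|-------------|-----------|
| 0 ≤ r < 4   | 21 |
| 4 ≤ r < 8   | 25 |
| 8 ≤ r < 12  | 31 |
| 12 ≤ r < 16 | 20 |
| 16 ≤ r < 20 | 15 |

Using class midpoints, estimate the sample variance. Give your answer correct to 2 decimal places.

Midpoints: 2, 6, 10, 14, 18
n = 112, Σfm = 1052, mean = 9.3929
Σfm² = 12864
Σf(m − x̄)² = Σfm² − (Σfm)²/n = 12864 − 1052²/112 = 2982.7143
Sample variance = 2982.7143 / 111 = 26.8713

26.87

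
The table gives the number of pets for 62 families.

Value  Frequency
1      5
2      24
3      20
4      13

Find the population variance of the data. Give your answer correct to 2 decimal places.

0.80

Values: 1, 2, 3, 4
n = 62, Σfx = 165, mean = 2.6613
Σfx² = 489
Σf(x − x̄)² = Σfx² − (Σfx)²/n = 489 − 165²/62 = 49.8871
Population variance = 49.8871 / 62 = 0.8046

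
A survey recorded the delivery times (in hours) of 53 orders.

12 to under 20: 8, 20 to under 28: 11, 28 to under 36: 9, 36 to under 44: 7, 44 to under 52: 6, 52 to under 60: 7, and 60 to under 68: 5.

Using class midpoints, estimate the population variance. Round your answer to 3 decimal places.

237.226

Midpoints: 16, 24, 32, 40, 48, 56, 64
n = 53, Σfm = 1960, mean = 36.9811
Σfm² = 85056
Σf(m − x̄)² = Σfm² − (Σfm)²/n = 85056 − 1960²/53 = 12572.9811
Population variance = 12572.9811 / 53 = 237.2261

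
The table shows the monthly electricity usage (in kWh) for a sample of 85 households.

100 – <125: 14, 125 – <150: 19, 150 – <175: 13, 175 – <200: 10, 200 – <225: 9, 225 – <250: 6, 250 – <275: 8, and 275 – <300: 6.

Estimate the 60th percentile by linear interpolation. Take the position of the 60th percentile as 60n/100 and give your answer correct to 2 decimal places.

Cumulative frequencies: 14, 33, 46, 56, 65, 71, 79, 85
n = 85; position = 60n/100 = 51.
This falls in the class 175 – <200: L = 175, F = 46, f = 10, h = 25.
60th percentile ≈ 175 + ((51 − 46) / 10) × 25 = 187.5000

187.50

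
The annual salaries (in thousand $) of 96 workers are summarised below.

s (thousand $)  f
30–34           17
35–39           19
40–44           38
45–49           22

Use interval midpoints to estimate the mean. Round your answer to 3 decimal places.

Midpoints: 32, 37, 42, 47
Σfm = 17×32 + 19×37 + 38×42 + 22×47 = 3877
n = Σf = 96
Mean = 3877 / 96 = 40.3854

40.385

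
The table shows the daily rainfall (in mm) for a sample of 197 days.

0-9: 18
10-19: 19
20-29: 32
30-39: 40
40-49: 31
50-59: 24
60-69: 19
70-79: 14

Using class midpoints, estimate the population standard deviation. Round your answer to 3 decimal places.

Midpoints: 4.5, 14.5, 24.5, 34.5, 44.5, 54.5, 64.5, 74.5
n = 197, Σfm = 7476.5, mean = 37.9518
Σfm² = 360599.25
Σf(m − x̄)² = Σfm² − (Σfm)²/n = 360599.25 − 7476.5²/197 = 76852.7919
Population variance = 76852.7919 / 197 = 390.1157
Standard deviation = √390.1157 = 19.7513

19.751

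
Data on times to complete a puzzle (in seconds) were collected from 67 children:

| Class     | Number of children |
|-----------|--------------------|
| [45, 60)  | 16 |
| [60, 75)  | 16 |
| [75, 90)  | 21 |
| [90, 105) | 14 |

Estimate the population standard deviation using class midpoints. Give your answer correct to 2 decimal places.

Midpoints: 52.5, 67.5, 82.5, 97.5
n = 67, Σfm = 5017.5, mean = 74.8881
Σfm² = 393018.75
Σf(m − x̄)² = Σfm² − (Σfm)²/n = 393018.75 − 5017.5²/67 = 17267.9104
Population variance = 17267.9104 / 67 = 257.7300
Standard deviation = √257.7300 = 16.0540

16.05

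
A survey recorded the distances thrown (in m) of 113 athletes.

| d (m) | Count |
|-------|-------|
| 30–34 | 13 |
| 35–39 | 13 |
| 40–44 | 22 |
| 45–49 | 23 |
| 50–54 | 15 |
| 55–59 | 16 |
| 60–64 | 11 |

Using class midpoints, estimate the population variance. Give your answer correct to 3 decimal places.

81.541

Midpoints: 32, 37, 42, 47, 52, 57, 62
n = 113, Σfm = 5276, mean = 46.6903
Σfm² = 255552
Σf(m − x̄)² = Σfm² − (Σfm)²/n = 255552 − 5276²/113 = 9214.1593
Population variance = 9214.1593 / 113 = 81.5412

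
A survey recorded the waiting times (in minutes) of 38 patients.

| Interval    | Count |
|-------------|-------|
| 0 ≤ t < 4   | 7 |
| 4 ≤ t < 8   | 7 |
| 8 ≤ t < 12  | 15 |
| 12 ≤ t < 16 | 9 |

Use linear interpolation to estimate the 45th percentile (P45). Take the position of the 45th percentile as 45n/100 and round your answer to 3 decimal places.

8.827

Cumulative frequencies: 7, 14, 29, 38
n = 38; position = 45n/100 = 17.1.
This falls in the class 8 ≤ t < 12: L = 8, F = 14, f = 15, h = 4.
45th percentile ≈ 8 + ((17.1 − 14) / 15) × 4 = 8.8267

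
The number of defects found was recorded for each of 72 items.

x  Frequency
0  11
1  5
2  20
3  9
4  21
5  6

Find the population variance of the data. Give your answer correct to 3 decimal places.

2.382

Values: 0, 1, 2, 3, 4, 5
n = 72, Σfx = 186, mean = 2.5833
Σfx² = 652
Σf(x − x̄)² = Σfx² − (Σfx)²/n = 652 − 186²/72 = 171.5000
Population variance = 171.5000 / 72 = 2.3819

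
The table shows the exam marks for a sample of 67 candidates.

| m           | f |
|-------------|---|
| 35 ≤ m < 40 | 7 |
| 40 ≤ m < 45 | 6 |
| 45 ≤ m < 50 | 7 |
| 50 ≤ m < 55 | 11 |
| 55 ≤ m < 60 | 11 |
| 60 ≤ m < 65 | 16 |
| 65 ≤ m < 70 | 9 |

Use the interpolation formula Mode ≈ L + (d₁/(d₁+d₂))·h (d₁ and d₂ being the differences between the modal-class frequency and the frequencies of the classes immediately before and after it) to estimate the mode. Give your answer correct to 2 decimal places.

Modal class: 60 ≤ m < 65 (highest frequency 16).
d₁ = 16 − 11 = 5, d₂ = 16 − 9 = 7
Mode ≈ 60 + (5/(5+7)) × 5 = 60 + 2.0833 = 62.0833

62.08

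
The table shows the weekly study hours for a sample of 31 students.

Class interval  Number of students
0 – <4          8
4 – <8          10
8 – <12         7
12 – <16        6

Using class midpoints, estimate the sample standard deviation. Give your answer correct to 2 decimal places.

Midpoints: 2, 6, 10, 14
n = 31, Σfm = 230, mean = 7.4194
Σfm² = 2268
Σf(m − x̄)² = Σfm² − (Σfm)²/n = 2268 − 230²/31 = 561.5484
Sample variance = 561.5484 / 30 = 18.7183
Standard deviation = √18.7183 = 4.3265

4.33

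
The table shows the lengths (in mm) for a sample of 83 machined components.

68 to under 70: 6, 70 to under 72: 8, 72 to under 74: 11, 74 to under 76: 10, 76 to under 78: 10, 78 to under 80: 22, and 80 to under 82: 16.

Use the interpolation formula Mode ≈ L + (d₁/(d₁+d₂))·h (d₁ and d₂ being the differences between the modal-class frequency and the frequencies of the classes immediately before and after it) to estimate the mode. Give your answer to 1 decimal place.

Modal class: 78 to under 80 (highest frequency 22).
d₁ = 22 − 10 = 12, d₂ = 22 − 16 = 6
Mode ≈ 78 + (12/(12+6)) × 2 = 78 + 1.3333 = 79.3333

79.3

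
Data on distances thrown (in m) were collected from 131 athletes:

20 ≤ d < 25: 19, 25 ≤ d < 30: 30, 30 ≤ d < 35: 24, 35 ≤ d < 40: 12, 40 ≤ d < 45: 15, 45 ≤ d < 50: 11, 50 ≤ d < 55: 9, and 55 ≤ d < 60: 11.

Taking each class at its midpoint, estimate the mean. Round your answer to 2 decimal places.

Midpoints: 22.5, 27.5, 32.5, 37.5, 42.5, 47.5, 52.5, 57.5
Σfm = 19×22.5 + 30×27.5 + 24×32.5 + 12×37.5 + 15×42.5 + 11×47.5 + 9×52.5 + 11×57.5 = 4747.5
n = Σf = 131
Mean = 4747.5 / 131 = 36.2405

36.24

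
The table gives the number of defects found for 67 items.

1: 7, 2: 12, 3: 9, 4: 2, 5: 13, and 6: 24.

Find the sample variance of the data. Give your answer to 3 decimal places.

3.459

Values: 1, 2, 3, 4, 5, 6
n = 67, Σfx = 275, mean = 4.1045
Σfx² = 1357
Σf(x − x̄)² = Σfx² − (Σfx)²/n = 1357 − 275²/67 = 228.2687
Sample variance = 228.2687 / 66 = 3.4586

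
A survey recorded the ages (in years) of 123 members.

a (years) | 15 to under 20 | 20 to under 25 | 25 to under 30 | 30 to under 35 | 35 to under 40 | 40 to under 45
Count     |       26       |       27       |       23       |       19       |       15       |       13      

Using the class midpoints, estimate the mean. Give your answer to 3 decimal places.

Midpoints: 17.5, 22.5, 27.5, 32.5, 37.5, 42.5
Σfm = 26×17.5 + 27×22.5 + 23×27.5 + 19×32.5 + 15×37.5 + 13×42.5 = 3427.5
n = Σf = 123
Mean = 3427.5 / 123 = 27.8659

27.866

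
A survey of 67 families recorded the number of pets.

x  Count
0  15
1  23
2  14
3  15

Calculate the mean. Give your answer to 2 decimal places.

Values: 0, 1, 2, 3
Σfx = 15×0 + 23×1 + 14×2 + 15×3 = 96
n = Σf = 67
Mean = 96 / 67 = 1.4328

1.43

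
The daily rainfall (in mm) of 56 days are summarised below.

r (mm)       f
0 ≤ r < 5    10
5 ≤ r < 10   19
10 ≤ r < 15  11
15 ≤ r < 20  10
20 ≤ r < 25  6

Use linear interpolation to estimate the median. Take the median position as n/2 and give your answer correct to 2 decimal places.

9.74

Cumulative frequencies: 10, 29, 40, 50, 56
n = 56; position = n/2 = 28.
This falls in the class 5 ≤ r < 10: L = 5, F = 10, f = 19, h = 5.
Median ≈ 5 + ((28 − 10) / 19) × 5 = 9.7368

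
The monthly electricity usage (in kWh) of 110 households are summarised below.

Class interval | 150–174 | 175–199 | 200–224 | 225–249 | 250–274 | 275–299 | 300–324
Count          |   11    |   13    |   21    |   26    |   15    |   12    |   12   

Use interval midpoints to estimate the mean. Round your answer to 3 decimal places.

Midpoints: 162, 187, 212, 237, 262, 287, 312
Σfm = 11×162 + 13×187 + 21×212 + 26×237 + 15×262 + 12×287 + 12×312 = 25945
n = Σf = 110
Mean = 25945 / 110 = 235.8636

235.864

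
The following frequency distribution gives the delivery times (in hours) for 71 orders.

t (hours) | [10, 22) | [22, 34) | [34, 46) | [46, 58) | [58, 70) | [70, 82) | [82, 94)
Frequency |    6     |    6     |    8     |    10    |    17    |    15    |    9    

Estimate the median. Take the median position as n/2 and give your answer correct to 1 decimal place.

Cumulative frequencies: 6, 12, 20, 30, 47, 62, 71
n = 71; position = n/2 = 35.5.
This falls in the class [58, 70): L = 58, F = 30, f = 17, h = 12.
Median ≈ 58 + ((35.5 − 30) / 17) × 12 = 61.8824

61.9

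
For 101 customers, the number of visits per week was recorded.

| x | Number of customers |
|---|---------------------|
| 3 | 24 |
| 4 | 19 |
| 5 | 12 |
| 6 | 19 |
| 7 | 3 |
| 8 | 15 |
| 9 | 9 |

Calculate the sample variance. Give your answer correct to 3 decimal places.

Values: 3, 4, 5, 6, 7, 8, 9
n = 101, Σfx = 544, mean = 5.3861
Σfx² = 3340
Σf(x − x̄)² = Σfx² − (Σfx)²/n = 3340 − 544²/101 = 409.9406
Sample variance = 409.9406 / 100 = 4.0994

4.099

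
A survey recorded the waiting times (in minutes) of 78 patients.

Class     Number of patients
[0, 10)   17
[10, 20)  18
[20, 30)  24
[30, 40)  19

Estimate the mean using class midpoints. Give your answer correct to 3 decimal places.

20.769

Midpoints: 5, 15, 25, 35
Σfm = 17×5 + 18×15 + 24×25 + 19×35 = 1620
n = Σf = 78
Mean = 1620 / 78 = 20.7692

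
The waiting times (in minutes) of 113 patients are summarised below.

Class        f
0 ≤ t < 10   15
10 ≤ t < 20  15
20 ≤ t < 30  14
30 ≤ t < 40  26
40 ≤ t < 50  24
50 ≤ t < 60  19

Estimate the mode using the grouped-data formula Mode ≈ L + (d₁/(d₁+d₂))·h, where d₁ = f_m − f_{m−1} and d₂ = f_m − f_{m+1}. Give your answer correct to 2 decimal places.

Modal class: 30 ≤ t < 40 (highest frequency 26).
d₁ = 26 − 14 = 12, d₂ = 26 − 24 = 2
Mode ≈ 30 + (12/(12+2)) × 10 = 30 + 8.5714 = 38.5714

38.57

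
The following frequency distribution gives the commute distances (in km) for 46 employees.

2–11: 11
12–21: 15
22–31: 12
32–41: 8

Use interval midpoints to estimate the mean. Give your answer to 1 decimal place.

20.2

Midpoints: 6.5, 16.5, 26.5, 36.5
Σfm = 11×6.5 + 15×16.5 + 12×26.5 + 8×36.5 = 929
n = Σf = 46
Mean = 929 / 46 = 20.1957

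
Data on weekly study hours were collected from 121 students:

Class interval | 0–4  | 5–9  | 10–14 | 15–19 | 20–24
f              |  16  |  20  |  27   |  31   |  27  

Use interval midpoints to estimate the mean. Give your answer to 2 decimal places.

Midpoints: 2, 7, 12, 17, 22
Σfm = 16×2 + 20×7 + 27×12 + 31×17 + 27×22 = 1617
n = Σf = 121
Mean = 1617 / 121 = 13.3636

13.36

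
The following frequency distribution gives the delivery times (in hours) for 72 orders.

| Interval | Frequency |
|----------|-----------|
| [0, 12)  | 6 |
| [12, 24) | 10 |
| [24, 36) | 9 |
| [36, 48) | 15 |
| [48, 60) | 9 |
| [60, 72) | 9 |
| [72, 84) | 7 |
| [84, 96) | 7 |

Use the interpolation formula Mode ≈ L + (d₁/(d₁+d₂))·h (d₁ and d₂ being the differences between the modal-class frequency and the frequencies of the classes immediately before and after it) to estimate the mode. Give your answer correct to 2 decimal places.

42.00

Modal class: [36, 48) (highest frequency 15).
d₁ = 15 − 9 = 6, d₂ = 15 − 9 = 6
Mode ≈ 36 + (6/(6+6)) × 12 = 36 + 6.0000 = 42.0000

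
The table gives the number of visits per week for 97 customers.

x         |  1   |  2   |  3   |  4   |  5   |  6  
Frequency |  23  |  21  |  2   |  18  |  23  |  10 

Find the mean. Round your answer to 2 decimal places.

3.28

Values: 1, 2, 3, 4, 5, 6
Σfx = 23×1 + 21×2 + 2×3 + 18×4 + 23×5 + 10×6 = 318
n = Σf = 97
Mean = 318 / 97 = 3.2784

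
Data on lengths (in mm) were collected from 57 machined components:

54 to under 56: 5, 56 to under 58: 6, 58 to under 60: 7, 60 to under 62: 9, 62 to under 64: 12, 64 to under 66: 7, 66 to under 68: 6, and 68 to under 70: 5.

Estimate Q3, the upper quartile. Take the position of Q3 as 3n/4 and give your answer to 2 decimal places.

65.07

Cumulative frequencies: 5, 11, 18, 27, 39, 46, 52, 57
n = 57; position = 3n/4 = 42.75.
This falls in the class 64 to under 66: L = 64, F = 39, f = 7, h = 2.
Upper quartile ≈ 64 + ((42.75 − 39) / 7) × 2 = 65.0714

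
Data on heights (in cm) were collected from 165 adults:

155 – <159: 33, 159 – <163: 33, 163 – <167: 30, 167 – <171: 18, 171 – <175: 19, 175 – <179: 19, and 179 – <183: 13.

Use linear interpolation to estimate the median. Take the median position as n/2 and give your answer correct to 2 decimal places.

165.20

Cumulative frequencies: 33, 66, 96, 114, 133, 152, 165
n = 165; position = n/2 = 82.5.
This falls in the class 163 – <167: L = 163, F = 66, f = 30, h = 4.
Median ≈ 163 + ((82.5 − 66) / 30) × 4 = 165.2000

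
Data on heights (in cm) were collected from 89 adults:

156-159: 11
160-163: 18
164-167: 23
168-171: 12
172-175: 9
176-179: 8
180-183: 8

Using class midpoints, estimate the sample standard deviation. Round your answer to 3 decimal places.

Midpoints: 157.5, 161.5, 165.5, 169.5, 173.5, 177.5, 181.5
n = 89, Σfm = 14913.5, mean = 167.5674
Σfm² = 2503596.25
Σf(m − x̄)² = Σfm² − (Σfm)²/n = 2503596.25 − 14913.5²/89 = 4579.5955
Sample variance = 4579.5955 / 88 = 52.0409
Standard deviation = √52.0409 = 7.2139

7.214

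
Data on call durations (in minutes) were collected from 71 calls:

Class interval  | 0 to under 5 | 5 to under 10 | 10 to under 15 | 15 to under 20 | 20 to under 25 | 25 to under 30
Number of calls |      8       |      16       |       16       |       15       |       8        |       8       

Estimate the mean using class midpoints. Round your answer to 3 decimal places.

Midpoints: 2.5, 7.5, 12.5, 17.5, 22.5, 27.5
Σfm = 8×2.5 + 16×7.5 + 16×12.5 + 15×17.5 + 8×22.5 + 8×27.5 = 1002.5
n = Σf = 71
Mean = 1002.5 / 71 = 14.1197

14.120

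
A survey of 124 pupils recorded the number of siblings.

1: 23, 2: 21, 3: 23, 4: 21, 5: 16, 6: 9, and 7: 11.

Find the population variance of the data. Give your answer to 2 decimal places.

3.46

Values: 1, 2, 3, 4, 5, 6, 7
n = 124, Σfx = 429, mean = 3.4597
Σfx² = 1913
Σf(x − x̄)² = Σfx² − (Σfx)²/n = 1913 − 429²/124 = 428.7984
Population variance = 428.7984 / 124 = 3.4581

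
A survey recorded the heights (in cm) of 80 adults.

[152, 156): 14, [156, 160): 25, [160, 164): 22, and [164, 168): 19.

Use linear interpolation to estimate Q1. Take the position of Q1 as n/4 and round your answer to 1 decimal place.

157.0

Cumulative frequencies: 14, 39, 61, 80
n = 80; position = n/4 = 20.
This falls in the class [156, 160): L = 156, F = 14, f = 25, h = 4.
Lower quartile ≈ 156 + ((20 − 14) / 25) × 4 = 156.9600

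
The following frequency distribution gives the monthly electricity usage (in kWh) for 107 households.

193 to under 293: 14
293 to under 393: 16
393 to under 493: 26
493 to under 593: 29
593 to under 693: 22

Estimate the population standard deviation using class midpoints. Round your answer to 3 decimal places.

130.111

Midpoints: 243, 343, 443, 543, 643
n = 107, Σfm = 50301, mean = 470.1028
Σfm² = 25458043
Σf(m − x̄)² = Σfm² − (Σfm)²/n = 25458043 − 50301²/107 = 1811401.8692
Population variance = 1811401.8692 / 107 = 16928.9894
Standard deviation = √16928.9894 = 130.1115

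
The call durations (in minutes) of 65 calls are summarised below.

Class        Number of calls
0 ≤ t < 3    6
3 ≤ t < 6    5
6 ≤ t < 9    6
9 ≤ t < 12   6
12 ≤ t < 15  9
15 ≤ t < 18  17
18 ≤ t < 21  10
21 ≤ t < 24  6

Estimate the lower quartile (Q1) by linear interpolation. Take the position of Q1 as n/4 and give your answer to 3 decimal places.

Cumulative frequencies: 6, 11, 17, 23, 32, 49, 59, 65
n = 65; position = n/4 = 16.25.
This falls in the class 6 ≤ t < 9: L = 6, F = 11, f = 6, h = 3.
Lower quartile ≈ 6 + ((16.25 − 11) / 6) × 3 = 8.6250

8.625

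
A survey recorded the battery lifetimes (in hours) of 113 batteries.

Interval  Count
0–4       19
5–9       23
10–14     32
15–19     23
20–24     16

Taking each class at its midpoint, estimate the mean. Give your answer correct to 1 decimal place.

Midpoints: 2, 7, 12, 17, 22
Σfm = 19×2 + 23×7 + 32×12 + 23×17 + 16×22 = 1326
n = Σf = 113
Mean = 1326 / 113 = 11.7345

11.7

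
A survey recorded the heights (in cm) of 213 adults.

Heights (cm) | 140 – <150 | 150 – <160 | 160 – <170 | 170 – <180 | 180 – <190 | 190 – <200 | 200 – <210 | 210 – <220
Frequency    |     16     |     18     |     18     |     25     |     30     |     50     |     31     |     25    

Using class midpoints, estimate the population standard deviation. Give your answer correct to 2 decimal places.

20.71

Midpoints: 145, 155, 165, 175, 185, 195, 205, 215
n = 213, Σfm = 39485, mean = 185.3756
Σfm² = 7410925
Σf(m − x̄)² = Σfm² − (Σfm)²/n = 7410925 − 39485²/213 = 91369.9531
Population variance = 91369.9531 / 213 = 428.9669
Standard deviation = √428.9669 = 20.7115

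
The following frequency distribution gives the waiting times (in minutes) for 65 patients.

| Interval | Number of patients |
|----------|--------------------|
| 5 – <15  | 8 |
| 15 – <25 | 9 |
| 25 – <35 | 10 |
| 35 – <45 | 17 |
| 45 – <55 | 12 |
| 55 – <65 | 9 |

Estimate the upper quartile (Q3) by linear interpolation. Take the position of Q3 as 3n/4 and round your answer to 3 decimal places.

Cumulative frequencies: 8, 17, 27, 44, 56, 65
n = 65; position = 3n/4 = 48.75.
This falls in the class 45 – <55: L = 45, F = 44, f = 12, h = 10.
Upper quartile ≈ 45 + ((48.75 − 44) / 12) × 10 = 48.9583

48.958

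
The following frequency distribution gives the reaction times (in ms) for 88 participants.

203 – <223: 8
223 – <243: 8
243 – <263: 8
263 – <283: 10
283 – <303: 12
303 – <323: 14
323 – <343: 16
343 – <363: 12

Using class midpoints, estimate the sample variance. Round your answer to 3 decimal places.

Midpoints: 213, 233, 253, 273, 293, 313, 333, 353
n = 88, Σfm = 25784, mean = 293.0000
Σfm² = 7725912
Σf(m − x̄)² = Σfm² − (Σfm)²/n = 7725912 − 25784²/88 = 171200.0000
Sample variance = 171200.0000 / 87 = 1967.8161

1967.816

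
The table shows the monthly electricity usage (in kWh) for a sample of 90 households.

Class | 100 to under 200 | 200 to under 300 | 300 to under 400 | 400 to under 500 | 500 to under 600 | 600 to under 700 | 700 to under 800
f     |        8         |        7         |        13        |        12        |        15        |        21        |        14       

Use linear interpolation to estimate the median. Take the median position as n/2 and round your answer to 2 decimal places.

533.33

Cumulative frequencies: 8, 15, 28, 40, 55, 76, 90
n = 90; position = n/2 = 45.
This falls in the class 500 to under 600: L = 500, F = 40, f = 15, h = 100.
Median ≈ 500 + ((45 − 40) / 15) × 100 = 533.3333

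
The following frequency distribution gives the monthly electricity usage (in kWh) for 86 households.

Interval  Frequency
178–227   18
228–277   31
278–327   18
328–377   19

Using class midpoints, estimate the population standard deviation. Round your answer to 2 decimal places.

Midpoints: 202.5, 252.5, 302.5, 352.5
n = 86, Σfm = 23615, mean = 274.5930
Σfm² = 6722537.5
Σf(m − x̄)² = Σfm² − (Σfm)²/n = 6722537.5 − 23615²/86 = 238023.2558
Population variance = 238023.2558 / 86 = 2767.7123
Standard deviation = √2767.7123 = 52.6091

52.61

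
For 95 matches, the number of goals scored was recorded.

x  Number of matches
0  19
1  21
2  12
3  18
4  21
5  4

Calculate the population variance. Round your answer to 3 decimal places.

2.455

Values: 0, 1, 2, 3, 4, 5
n = 95, Σfx = 203, mean = 2.1368
Σfx² = 667
Σf(x − x̄)² = Σfx² − (Σfx)²/n = 667 − 203²/95 = 233.2211
Population variance = 233.2211 / 95 = 2.4550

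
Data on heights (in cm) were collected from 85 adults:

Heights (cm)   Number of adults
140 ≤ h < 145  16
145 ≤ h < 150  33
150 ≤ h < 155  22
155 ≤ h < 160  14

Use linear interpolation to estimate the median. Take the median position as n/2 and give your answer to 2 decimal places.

149.02

Cumulative frequencies: 16, 49, 71, 85
n = 85; position = n/2 = 42.5.
This falls in the class 145 ≤ h < 150: L = 145, F = 16, f = 33, h = 5.
Median ≈ 145 + ((42.5 − 16) / 33) × 5 = 149.0152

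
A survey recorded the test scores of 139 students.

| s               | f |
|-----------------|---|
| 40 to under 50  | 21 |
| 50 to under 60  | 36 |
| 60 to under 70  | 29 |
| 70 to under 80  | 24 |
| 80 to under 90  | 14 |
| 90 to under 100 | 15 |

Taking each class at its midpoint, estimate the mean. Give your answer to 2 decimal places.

Midpoints: 45, 55, 65, 75, 85, 95
Σfm = 21×45 + 36×55 + 29×65 + 24×75 + 14×85 + 15×95 = 9225
n = Σf = 139
Mean = 9225 / 139 = 66.3669

66.37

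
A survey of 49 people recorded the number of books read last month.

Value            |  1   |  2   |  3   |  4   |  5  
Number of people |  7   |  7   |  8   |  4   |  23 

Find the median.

Cumulative frequencies: 7, 14, 22, 26, 49
n = 49, so the median is the value in position (n+1)/2 = 25.
Position 25 falls at value 4.

4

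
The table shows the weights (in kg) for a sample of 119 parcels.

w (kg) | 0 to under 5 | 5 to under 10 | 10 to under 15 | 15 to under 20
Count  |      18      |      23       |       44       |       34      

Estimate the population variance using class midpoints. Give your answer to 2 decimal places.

Midpoints: 2.5, 7.5, 12.5, 17.5
n = 119, Σfm = 1362.5, mean = 11.4496
Σfm² = 18693.75
Σf(m − x̄)² = Σfm² − (Σfm)²/n = 18693.75 − 1362.5²/119 = 3093.6975
Population variance = 3093.6975 / 119 = 25.9975

26.00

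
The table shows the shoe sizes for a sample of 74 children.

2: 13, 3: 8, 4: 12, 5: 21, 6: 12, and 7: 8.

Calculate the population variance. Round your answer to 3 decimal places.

Values: 2, 3, 4, 5, 6, 7
n = 74, Σfx = 331, mean = 4.4730
Σfx² = 1665
Σf(x − x̄)² = Σfx² − (Σfx)²/n = 1665 − 331²/74 = 184.4459
Population variance = 184.4459 / 74 = 2.4925

2.493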